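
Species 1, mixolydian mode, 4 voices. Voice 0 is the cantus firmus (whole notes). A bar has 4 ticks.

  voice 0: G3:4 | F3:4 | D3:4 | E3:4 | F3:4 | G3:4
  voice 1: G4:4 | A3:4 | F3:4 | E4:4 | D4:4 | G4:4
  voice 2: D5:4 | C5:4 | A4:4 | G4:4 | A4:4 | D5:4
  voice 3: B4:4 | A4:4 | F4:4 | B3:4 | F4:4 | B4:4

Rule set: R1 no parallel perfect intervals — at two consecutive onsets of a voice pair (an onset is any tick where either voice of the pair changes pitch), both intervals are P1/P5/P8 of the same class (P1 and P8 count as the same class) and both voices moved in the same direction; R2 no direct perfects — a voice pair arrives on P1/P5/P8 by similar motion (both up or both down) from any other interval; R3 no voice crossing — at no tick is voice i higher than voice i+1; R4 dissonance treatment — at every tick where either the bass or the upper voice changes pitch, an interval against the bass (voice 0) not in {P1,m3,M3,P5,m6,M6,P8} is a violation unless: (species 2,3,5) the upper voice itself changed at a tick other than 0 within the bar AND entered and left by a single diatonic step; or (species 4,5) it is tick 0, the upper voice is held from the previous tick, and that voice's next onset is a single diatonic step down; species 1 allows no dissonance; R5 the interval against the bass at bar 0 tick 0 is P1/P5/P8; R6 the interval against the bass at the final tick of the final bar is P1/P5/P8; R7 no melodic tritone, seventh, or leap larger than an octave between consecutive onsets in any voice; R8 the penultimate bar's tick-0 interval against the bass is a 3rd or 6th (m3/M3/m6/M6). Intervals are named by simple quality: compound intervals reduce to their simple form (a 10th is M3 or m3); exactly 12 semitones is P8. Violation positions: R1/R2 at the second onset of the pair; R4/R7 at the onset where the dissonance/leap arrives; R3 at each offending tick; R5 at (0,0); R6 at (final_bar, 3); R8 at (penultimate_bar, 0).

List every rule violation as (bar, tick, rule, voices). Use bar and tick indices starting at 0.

(0, 0, R3, (2, 3))
(0, 0, R5, (0, 3))
(0, 1, R3, (2, 3))
(0, 2, R3, (2, 3))
(0, 3, R3, (2, 3))
(1, 0, R1, (0, 2))
(1, 0, R2, (1, 3))
(1, 0, R3, (2, 3))
(1, 0, R7, (1,))
(1, 1, R3, (2, 3))
(1, 2, R3, (2, 3))
(1, 3, R3, (2, 3))
(2, 0, R1, (0, 2))
(2, 0, R1, (1, 3))
(2, 0, R3, (2, 3))
(2, 1, R3, (2, 3))
(2, 2, R3, (2, 3))
(2, 3, R3, (2, 3))
(3, 0, R2, (0, 1))
(3, 0, R3, (2, 3))
(3, 0, R7, (1,))
(3, 0, R7, (3,))
(3, 1, R3, (2, 3))
(3, 2, R3, (2, 3))
(3, 3, R3, (2, 3))
(4, 0, R2, (0, 3))
(4, 0, R3, (2, 3))
(4, 0, R7, (3,))
(4, 0, R8, (0, 3))
(4, 1, R3, (2, 3))
(4, 2, R3, (2, 3))
(4, 3, R3, (2, 3))
(5, 0, R1, (1, 2))
(5, 0, R2, (0, 1))
(5, 0, R2, (0, 2))
(5, 0, R3, (2, 3))
(5, 0, R7, (3,))
(5, 1, R3, (2, 3))
(5, 2, R3, (2, 3))
(5, 3, R3, (2, 3))
(5, 3, R6, (0, 3))

bar 0: v0=G3 v1=G4 v2=D5 v3=B4 downbeat M3
bar 1: v0=F3 v1=A3 v2=C5 v3=A4 downbeat M3
bar 2: v0=D3 v1=F3 v2=A4 v3=F4 downbeat m3
bar 3: v0=E3 v1=E4 v2=G4 v3=B3 downbeat P5
bar 4: v0=F3 v1=D4 v2=A4 v3=F4 downbeat P8
bar 5: v0=G3 v1=G4 v2=D5 v3=B4 downbeat M3
  -> R3 @ bar 0 tick 0 v(2, 3): D5 above B4
  -> R5 @ bar 0 tick 0 v(0, 3): opens on M3
  -> R3 @ bar 0 tick 1 v(2, 3): D5 above B4
  -> R3 @ bar 0 tick 2 v(2, 3): D5 above B4
  -> R3 @ bar 0 tick 3 v(2, 3): D5 above B4
  -> R1 @ bar 1 tick 0 v(0, 2): G3/D5 P5 -> F3/C5 P5 similar
  -> R2 @ bar 1 tick 0 v(1, 3): G4/B4 M3 -> A3/A4 P8 similar
  -> R3 @ bar 1 tick 0 v(2, 3): C5 above A4
  -> R7 @ bar 1 tick 0 v(1,): G4->A3 leap 10st
  -> R3 @ bar 1 tick 1 v(2, 3): C5 above A4
  -> R3 @ bar 1 tick 2 v(2, 3): C5 above A4
  -> R3 @ bar 1 tick 3 v(2, 3): C5 above A4
  -> R1 @ bar 2 tick 0 v(0, 2): F3/C5 P5 -> D3/A4 P5 similar
  -> R1 @ bar 2 tick 0 v(1, 3): A3/A4 P8 -> F3/F4 P8 similar
  -> R3 @ bar 2 tick 0 v(2, 3): A4 above F4
  -> R3 @ bar 2 tick 1 v(2, 3): A4 above F4
  -> R3 @ bar 2 tick 2 v(2, 3): A4 above F4
  -> R3 @ bar 2 tick 3 v(2, 3): A4 above F4
  -> R2 @ bar 3 tick 0 v(0, 1): D3/F3 m3 -> E3/E4 P8 similar
  -> R3 @ bar 3 tick 0 v(2, 3): G4 above B3
  -> R7 @ bar 3 tick 0 v(1,): F3->E4 leap 11st
  -> R7 @ bar 3 tick 0 v(3,): F4->B3 leap 6st
  -> R3 @ bar 3 tick 1 v(2, 3): G4 above B3
  -> R3 @ bar 3 tick 2 v(2, 3): G4 above B3
  -> R3 @ bar 3 tick 3 v(2, 3): G4 above B3
  -> R2 @ bar 4 tick 0 v(0, 3): E3/B3 P5 -> F3/F4 P8 similar
  -> R3 @ bar 4 tick 0 v(2, 3): A4 above F4
  -> R7 @ bar 4 tick 0 v(3,): B3->F4 leap 6st
  -> R8 @ bar 4 tick 0 v(0, 3): penult P8 not 3rd/6th
  -> R3 @ bar 4 tick 1 v(2, 3): A4 above F4
  -> R3 @ bar 4 tick 2 v(2, 3): A4 above F4
  -> R3 @ bar 4 tick 3 v(2, 3): A4 above F4
  -> R1 @ bar 5 tick 0 v(1, 2): D4/A4 P5 -> G4/D5 P5 similar
  -> R2 @ bar 5 tick 0 v(0, 1): F3/D4 M6 -> G3/G4 P8 similar
  -> R2 @ bar 5 tick 0 v(0, 2): F3/A4 M3 -> G3/D5 P5 similar
  -> R3 @ bar 5 tick 0 v(2, 3): D5 above B4
  -> R7 @ bar 5 tick 0 v(3,): F4->B4 leap 6st
  -> R3 @ bar 5 tick 1 v(2, 3): D5 above B4
  -> R3 @ bar 5 tick 2 v(2, 3): D5 above B4
  -> R3 @ bar 5 tick 3 v(2, 3): D5 above B4
  -> R6 @ bar 5 tick 3 v(0, 3): closes on M3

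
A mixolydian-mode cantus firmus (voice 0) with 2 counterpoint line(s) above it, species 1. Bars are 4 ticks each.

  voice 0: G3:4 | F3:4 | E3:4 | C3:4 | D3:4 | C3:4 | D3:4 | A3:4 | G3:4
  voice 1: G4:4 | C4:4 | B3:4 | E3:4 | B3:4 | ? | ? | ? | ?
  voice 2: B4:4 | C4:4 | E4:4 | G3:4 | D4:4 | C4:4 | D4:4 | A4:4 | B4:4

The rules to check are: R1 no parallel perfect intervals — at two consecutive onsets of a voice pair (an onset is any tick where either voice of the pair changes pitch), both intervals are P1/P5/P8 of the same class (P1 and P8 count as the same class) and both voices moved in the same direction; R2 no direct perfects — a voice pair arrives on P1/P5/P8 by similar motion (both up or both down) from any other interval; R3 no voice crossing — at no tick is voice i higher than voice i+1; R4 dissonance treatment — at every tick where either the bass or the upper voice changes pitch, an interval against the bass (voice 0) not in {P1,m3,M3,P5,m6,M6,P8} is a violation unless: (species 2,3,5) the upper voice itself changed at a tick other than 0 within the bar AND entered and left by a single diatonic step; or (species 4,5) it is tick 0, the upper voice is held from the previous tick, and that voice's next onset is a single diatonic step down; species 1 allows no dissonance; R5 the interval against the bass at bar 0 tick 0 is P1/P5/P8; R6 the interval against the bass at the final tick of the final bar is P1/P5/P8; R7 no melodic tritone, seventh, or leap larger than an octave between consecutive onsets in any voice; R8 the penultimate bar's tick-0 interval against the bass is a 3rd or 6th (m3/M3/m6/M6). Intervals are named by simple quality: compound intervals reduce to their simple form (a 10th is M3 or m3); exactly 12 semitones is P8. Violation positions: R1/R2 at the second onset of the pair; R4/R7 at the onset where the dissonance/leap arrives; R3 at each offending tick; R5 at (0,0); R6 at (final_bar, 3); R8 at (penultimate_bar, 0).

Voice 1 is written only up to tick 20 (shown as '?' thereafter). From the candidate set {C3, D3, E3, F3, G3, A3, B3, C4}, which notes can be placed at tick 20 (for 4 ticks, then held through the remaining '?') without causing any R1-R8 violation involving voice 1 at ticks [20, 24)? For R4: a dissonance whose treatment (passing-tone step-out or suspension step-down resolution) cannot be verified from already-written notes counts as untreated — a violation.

C3: violates R2,R7
D3: violates R4
E3: legal
F3: violates R2,R4,R7
G3: violates R2
A3: legal
B3: violates R4
C4: legal

{A3, C4, E3}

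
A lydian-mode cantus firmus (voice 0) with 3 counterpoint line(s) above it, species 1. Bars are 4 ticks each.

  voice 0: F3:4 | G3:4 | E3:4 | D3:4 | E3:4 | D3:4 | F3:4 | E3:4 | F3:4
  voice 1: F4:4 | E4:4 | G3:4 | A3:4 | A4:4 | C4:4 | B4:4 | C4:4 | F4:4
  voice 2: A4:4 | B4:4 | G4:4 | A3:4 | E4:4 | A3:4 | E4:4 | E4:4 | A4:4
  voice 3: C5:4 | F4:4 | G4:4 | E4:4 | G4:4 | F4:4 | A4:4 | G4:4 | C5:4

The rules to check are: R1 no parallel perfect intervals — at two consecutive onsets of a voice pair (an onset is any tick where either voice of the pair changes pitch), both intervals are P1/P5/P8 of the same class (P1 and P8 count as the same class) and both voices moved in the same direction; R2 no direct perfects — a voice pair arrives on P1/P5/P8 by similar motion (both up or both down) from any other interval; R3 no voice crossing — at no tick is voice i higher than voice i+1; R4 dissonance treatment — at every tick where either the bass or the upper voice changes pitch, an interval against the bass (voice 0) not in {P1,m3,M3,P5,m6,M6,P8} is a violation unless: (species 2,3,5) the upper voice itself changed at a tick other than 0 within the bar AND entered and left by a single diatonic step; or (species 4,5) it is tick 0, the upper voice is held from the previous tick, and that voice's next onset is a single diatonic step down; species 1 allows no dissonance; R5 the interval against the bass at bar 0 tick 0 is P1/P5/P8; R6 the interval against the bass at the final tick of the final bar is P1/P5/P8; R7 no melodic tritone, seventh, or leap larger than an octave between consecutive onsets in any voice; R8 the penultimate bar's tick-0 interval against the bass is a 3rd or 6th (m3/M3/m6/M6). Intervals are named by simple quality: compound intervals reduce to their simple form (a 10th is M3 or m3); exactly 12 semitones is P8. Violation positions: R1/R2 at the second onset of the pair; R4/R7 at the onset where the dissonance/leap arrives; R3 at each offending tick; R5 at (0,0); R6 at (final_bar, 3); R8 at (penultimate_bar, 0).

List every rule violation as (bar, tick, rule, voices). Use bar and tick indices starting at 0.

bar 0: v0=F3 v1=F4 v2=A4 v3=C5 downbeat P5
bar 1: v0=G3 v1=E4 v2=B4 v3=F4 downbeat m7
bar 2: v0=E3 v1=G3 v2=G4 v3=G4 downbeat m3
bar 3: v0=D3 v1=A3 v2=A3 v3=E4 downbeat M2
bar 4: v0=E3 v1=A4 v2=E4 v3=G4 downbeat m3
bar 5: v0=D3 v1=C4 v2=A3 v3=F4 downbeat m3
bar 6: v0=F3 v1=B4 v2=E4 v3=A4 downbeat M3
bar 7: v0=E3 v1=C4 v2=E4 v3=G4 downbeat m3
bar 8: v0=F3 v1=F4 v2=A4 v3=C5 downbeat P5
  -> R5 @ bar 0 tick 0 v(0, 2): opens on M3
  -> R3 @ bar 1 tick 0 v(2, 3): B4 above F4
  -> R4 @ bar 1 tick 0 v(0, 3): G3/F4 m7 untreated
  -> R3 @ bar 1 tick 1 v(2, 3): B4 above F4
  -> R3 @ bar 1 tick 2 v(2, 3): B4 above F4
  -> R3 @ bar 1 tick 3 v(2, 3): B4 above F4
  -> R2 @ bar 2 tick 0 v(1, 2): E4/B4 P5 -> G3/G4 P8 similar
  -> R2 @ bar 3 tick 0 v(0, 2): E3/G4 m3 -> D3/A3 P5 similar
  -> R2 @ bar 3 tick 0 v(2, 3): G4/G4 P1 -> A3/E4 P5 similar
  -> R4 @ bar 3 tick 0 v(0, 3): D3/E4 M2 untreated
  -> R7 @ bar 3 tick 0 v(2,): G4->A3 leap 10st
  -> R2 @ bar 4 tick 0 v(0, 2): D3/A3 P5 -> E3/E4 P8 similar
  -> R3 @ bar 4 tick 0 v(1, 2): A4 above E4
  -> R4 @ bar 4 tick 0 v(0, 1): E3/A4 P4 untreated
  -> R3 @ bar 4 tick 1 v(1, 2): A4 above E4
  -> R3 @ bar 4 tick 2 v(1, 2): A4 above E4
  -> R3 @ bar 4 tick 3 v(1, 2): A4 above E4
  -> R2 @ bar 5 tick 0 v(0, 2): E3/E4 P8 -> D3/A3 P5 similar
  -> R3 @ bar 5 tick 0 v(1, 2): C4 above A3
  -> R4 @ bar 5 tick 0 v(0, 1): D3/C4 m7 untreated
  -> R3 @ bar 5 tick 1 v(1, 2): C4 above A3
  -> R3 @ bar 5 tick 2 v(1, 2): C4 above A3
  -> R3 @ bar 5 tick 3 v(1, 2): C4 above A3
  -> R2 @ bar 6 tick 0 v(1, 2): C4/A3 m3 -> B4/E4 P5 similar
  -> R3 @ bar 6 tick 0 v(1, 2): B4 above E4
  -> R4 @ bar 6 tick 0 v(0, 1): F3/B4 TT untreated
  -> R4 @ bar 6 tick 0 v(0, 2): F3/E4 M7 untreated
  -> R7 @ bar 6 tick 0 v(1,): C4->B4 leap 11st
  -> R3 @ bar 6 tick 1 v(1, 2): B4 above E4
  -> R3 @ bar 6 tick 2 v(1, 2): B4 above E4
  -> R3 @ bar 6 tick 3 v(1, 2): B4 above E4
  -> R2 @ bar 7 tick 0 v(1, 3): B4/A4 M2 -> C4/G4 P5 similar
  -> R7 @ bar 7 tick 0 v(1,): B4->C4 leap 11st
  -> R8 @ bar 7 tick 0 v(0, 2): penult P8 not 3rd/6th
  -> R1 @ bar 8 tick 0 v(1, 3): C4/G4 P5 -> F4/C5 P5 similar
  -> R2 @ bar 8 tick 0 v(0, 1): E3/C4 m6 -> F3/F4 P8 similar
  -> R2 @ bar 8 tick 0 v(0, 3): E3/G4 m3 -> F3/C5 P5 similar
  -> R6 @ bar 8 tick 3 v(0, 2): closes on M3

(0, 0, R5, (0, 2))
(1, 0, R3, (2, 3))
(1, 0, R4, (0, 3))
(1, 1, R3, (2, 3))
(1, 2, R3, (2, 3))
(1, 3, R3, (2, 3))
(2, 0, R2, (1, 2))
(3, 0, R2, (0, 2))
(3, 0, R2, (2, 3))
(3, 0, R4, (0, 3))
(3, 0, R7, (2,))
(4, 0, R2, (0, 2))
(4, 0, R3, (1, 2))
(4, 0, R4, (0, 1))
(4, 1, R3, (1, 2))
(4, 2, R3, (1, 2))
(4, 3, R3, (1, 2))
(5, 0, R2, (0, 2))
(5, 0, R3, (1, 2))
(5, 0, R4, (0, 1))
(5, 1, R3, (1, 2))
(5, 2, R3, (1, 2))
(5, 3, R3, (1, 2))
(6, 0, R2, (1, 2))
(6, 0, R3, (1, 2))
(6, 0, R4, (0, 1))
(6, 0, R4, (0, 2))
(6, 0, R7, (1,))
(6, 1, R3, (1, 2))
(6, 2, R3, (1, 2))
(6, 3, R3, (1, 2))
(7, 0, R2, (1, 3))
(7, 0, R7, (1,))
(7, 0, R8, (0, 2))
(8, 0, R1, (1, 3))
(8, 0, R2, (0, 1))
(8, 0, R2, (0, 3))
(8, 3, R6, (0, 2))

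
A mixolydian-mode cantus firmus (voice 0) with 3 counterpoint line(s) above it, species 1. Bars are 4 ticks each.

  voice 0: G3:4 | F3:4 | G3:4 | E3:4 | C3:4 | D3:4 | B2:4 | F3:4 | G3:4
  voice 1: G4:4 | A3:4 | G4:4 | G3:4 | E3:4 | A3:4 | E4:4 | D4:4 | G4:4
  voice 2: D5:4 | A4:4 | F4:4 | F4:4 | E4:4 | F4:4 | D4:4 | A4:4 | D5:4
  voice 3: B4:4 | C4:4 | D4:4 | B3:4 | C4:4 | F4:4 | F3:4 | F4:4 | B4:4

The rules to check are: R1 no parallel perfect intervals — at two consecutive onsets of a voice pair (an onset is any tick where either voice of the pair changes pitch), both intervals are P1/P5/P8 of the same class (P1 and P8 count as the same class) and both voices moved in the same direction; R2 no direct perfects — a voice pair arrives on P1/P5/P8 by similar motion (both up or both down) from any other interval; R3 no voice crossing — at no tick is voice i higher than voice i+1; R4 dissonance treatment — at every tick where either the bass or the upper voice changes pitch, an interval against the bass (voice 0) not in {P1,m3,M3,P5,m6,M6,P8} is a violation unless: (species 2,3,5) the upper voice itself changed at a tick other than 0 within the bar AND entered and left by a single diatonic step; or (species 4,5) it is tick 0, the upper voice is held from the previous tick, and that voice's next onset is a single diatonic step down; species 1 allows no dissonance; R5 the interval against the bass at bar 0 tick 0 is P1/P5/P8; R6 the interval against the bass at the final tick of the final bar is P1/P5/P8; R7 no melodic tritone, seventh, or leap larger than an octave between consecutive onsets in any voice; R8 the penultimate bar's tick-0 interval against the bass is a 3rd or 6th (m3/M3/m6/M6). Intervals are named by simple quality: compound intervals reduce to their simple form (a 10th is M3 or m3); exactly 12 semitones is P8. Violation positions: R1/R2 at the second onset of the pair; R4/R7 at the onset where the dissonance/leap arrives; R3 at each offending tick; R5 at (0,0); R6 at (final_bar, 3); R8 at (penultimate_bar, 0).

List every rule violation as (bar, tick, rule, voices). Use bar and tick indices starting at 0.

(0, 0, R3, (2, 3))
(0, 0, R5, (0, 3))
(0, 1, R3, (2, 3))
(0, 2, R3, (2, 3))
(0, 3, R3, (2, 3))
(1, 0, R2, (0, 3))
(1, 0, R2, (1, 2))
(1, 0, R3, (2, 3))
(1, 0, R7, (1,))
(1, 0, R7, (3,))
(1, 1, R3, (2, 3))
(1, 2, R3, (2, 3))
(1, 3, R3, (2, 3))
(2, 0, R1, (0, 3))
(2, 0, R2, (0, 1))
(2, 0, R3, (1, 2))
(2, 0, R3, (2, 3))
(2, 0, R4, (0, 2))
(2, 0, R7, (1,))
(2, 1, R3, (1, 2))
(2, 1, R3, (2, 3))
(2, 2, R3, (1, 2))
(2, 2, R3, (2, 3))
(2, 3, R3, (1, 2))
(2, 3, R3, (2, 3))
(3, 0, R1, (0, 3))
(3, 0, R3, (2, 3))
(3, 0, R4, (0, 2))
(3, 1, R3, (2, 3))
(3, 2, R3, (2, 3))
(3, 3, R3, (2, 3))
(4, 0, R2, (1, 2))
(4, 0, R3, (2, 3))
(4, 1, R3, (2, 3))
(4, 2, R3, (2, 3))
(4, 3, R3, (2, 3))
(5, 0, R2, (0, 1))
(5, 0, R2, (2, 3))
(6, 0, R3, (1, 2))
(6, 0, R3, (2, 3))
(6, 0, R4, (0, 1))
(6, 0, R4, (0, 3))
(6, 1, R3, (1, 2))
(6, 1, R3, (2, 3))
(6, 2, R3, (1, 2))
(6, 2, R3, (2, 3))
(6, 3, R3, (1, 2))
(6, 3, R3, (2, 3))
(7, 0, R2, (0, 3))
(7, 0, R3, (2, 3))
(7, 0, R7, (0,))
(7, 0, R8, (0, 3))
(7, 1, R3, (2, 3))
(7, 2, R3, (2, 3))
(7, 3, R3, (2, 3))
(8, 0, R1, (1, 2))
(8, 0, R2, (0, 1))
(8, 0, R2, (0, 2))
(8, 0, R3, (2, 3))
(8, 0, R7, (3,))
(8, 1, R3, (2, 3))
(8, 2, R3, (2, 3))
(8, 3, R3, (2, 3))
(8, 3, R6, (0, 3))

bar 0: v0=G3 v1=G4 v2=D5 v3=B4 downbeat M3
bar 1: v0=F3 v1=A3 v2=A4 v3=C4 downbeat P5
bar 2: v0=G3 v1=G4 v2=F4 v3=D4 downbeat P5
bar 3: v0=E3 v1=G3 v2=F4 v3=B3 downbeat P5
bar 4: v0=C3 v1=E3 v2=E4 v3=C4 downbeat P8
bar 5: v0=D3 v1=A3 v2=F4 v3=F4 downbeat m3
bar 6: v0=B2 v1=E4 v2=D4 v3=F3 downbeat TT
bar 7: v0=F3 v1=D4 v2=A4 v3=F4 downbeat P8
bar 8: v0=G3 v1=G4 v2=D5 v3=B4 downbeat M3
  -> R3 @ bar 0 tick 0 v(2, 3): D5 above B4
  -> R5 @ bar 0 tick 0 v(0, 3): opens on M3
  -> R3 @ bar 0 tick 1 v(2, 3): D5 above B4
  -> R3 @ bar 0 tick 2 v(2, 3): D5 above B4
  -> R3 @ bar 0 tick 3 v(2, 3): D5 above B4
  -> R2 @ bar 1 tick 0 v(0, 3): G3/B4 M3 -> F3/C4 P5 similar
  -> R2 @ bar 1 tick 0 v(1, 2): G4/D5 P5 -> A3/A4 P8 similar
  -> R3 @ bar 1 tick 0 v(2, 3): A4 above C4
  -> R7 @ bar 1 tick 0 v(1,): G4->A3 leap 10st
  -> R7 @ bar 1 tick 0 v(3,): B4->C4 leap 11st
  -> R3 @ bar 1 tick 1 v(2, 3): A4 above C4
  -> R3 @ bar 1 tick 2 v(2, 3): A4 above C4
  -> R3 @ bar 1 tick 3 v(2, 3): A4 above C4
  -> R1 @ bar 2 tick 0 v(0, 3): F3/C4 P5 -> G3/D4 P5 similar
  -> R2 @ bar 2 tick 0 v(0, 1): F3/A3 M3 -> G3/G4 P8 similar
  -> R3 @ bar 2 tick 0 v(1, 2): G4 above F4
  -> R3 @ bar 2 tick 0 v(2, 3): F4 above D4
  -> R4 @ bar 2 tick 0 v(0, 2): G3/F4 m7 untreated
  -> R7 @ bar 2 tick 0 v(1,): A3->G4 leap 10st
  -> R3 @ bar 2 tick 1 v(1, 2): G4 above F4
  -> R3 @ bar 2 tick 1 v(2, 3): F4 above D4
  -> R3 @ bar 2 tick 2 v(1, 2): G4 above F4
  -> R3 @ bar 2 tick 2 v(2, 3): F4 above D4
  -> R3 @ bar 2 tick 3 v(1, 2): G4 above F4
  -> R3 @ bar 2 tick 3 v(2, 3): F4 above D4
  -> R1 @ bar 3 tick 0 v(0, 3): G3/D4 P5 -> E3/B3 P5 similar
  -> R3 @ bar 3 tick 0 v(2, 3): F4 above B3
  -> R4 @ bar 3 tick 0 v(0, 2): E3/F4 m2 untreated
  -> R3 @ bar 3 tick 1 v(2, 3): F4 above B3
  -> R3 @ bar 3 tick 2 v(2, 3): F4 above B3
  -> R3 @ bar 3 tick 3 v(2, 3): F4 above B3
  -> R2 @ bar 4 tick 0 v(1, 2): G3/F4 m7 -> E3/E4 P8 similar
  -> R3 @ bar 4 tick 0 v(2, 3): E4 above C4
  -> R3 @ bar 4 tick 1 v(2, 3): E4 above C4
  -> R3 @ bar 4 tick 2 v(2, 3): E4 above C4
  -> R3 @ bar 4 tick 3 v(2, 3): E4 above C4
  -> R2 @ bar 5 tick 0 v(0, 1): C3/E3 M3 -> D3/A3 P5 similar
  -> R2 @ bar 5 tick 0 v(2, 3): E4/C4 M3 -> F4/F4 P1 similar
  -> R3 @ bar 6 tick 0 v(1, 2): E4 above D4
  -> R3 @ bar 6 tick 0 v(2, 3): D4 above F3
  -> R4 @ bar 6 tick 0 v(0, 1): B2/E4 P4 untreated
  -> R4 @ bar 6 tick 0 v(0, 3): B2/F3 TT untreated
  -> R3 @ bar 6 tick 1 v(1, 2): E4 above D4
  -> R3 @ bar 6 tick 1 v(2, 3): D4 above F3
  -> R3 @ bar 6 tick 2 v(1, 2): E4 above D4
  -> R3 @ bar 6 tick 2 v(2, 3): D4 above F3
  -> R3 @ bar 6 tick 3 v(1, 2): E4 above D4
  -> R3 @ bar 6 tick 3 v(2, 3): D4 above F3
  -> R2 @ bar 7 tick 0 v(0, 3): B2/F3 TT -> F3/F4 P8 similar
  -> R3 @ bar 7 tick 0 v(2, 3): A4 above F4
  -> R7 @ bar 7 tick 0 v(0,): B2->F3 leap 6st
  -> R8 @ bar 7 tick 0 v(0, 3): penult P8 not 3rd/6th
  -> R3 @ bar 7 tick 1 v(2, 3): A4 above F4
  -> R3 @ bar 7 tick 2 v(2, 3): A4 above F4
  -> R3 @ bar 7 tick 3 v(2, 3): A4 above F4
  -> R1 @ bar 8 tick 0 v(1, 2): D4/A4 P5 -> G4/D5 P5 similar
  -> R2 @ bar 8 tick 0 v(0, 1): F3/D4 M6 -> G3/G4 P8 similar
  -> R2 @ bar 8 tick 0 v(0, 2): F3/A4 M3 -> G3/D5 P5 similar
  -> R3 @ bar 8 tick 0 v(2, 3): D5 above B4
  -> R7 @ bar 8 tick 0 v(3,): F4->B4 leap 6st
  -> R3 @ bar 8 tick 1 v(2, 3): D5 above B4
  -> R3 @ bar 8 tick 2 v(2, 3): D5 above B4
  -> R3 @ bar 8 tick 3 v(2, 3): D5 above B4
  -> R6 @ bar 8 tick 3 v(0, 3): closes on M3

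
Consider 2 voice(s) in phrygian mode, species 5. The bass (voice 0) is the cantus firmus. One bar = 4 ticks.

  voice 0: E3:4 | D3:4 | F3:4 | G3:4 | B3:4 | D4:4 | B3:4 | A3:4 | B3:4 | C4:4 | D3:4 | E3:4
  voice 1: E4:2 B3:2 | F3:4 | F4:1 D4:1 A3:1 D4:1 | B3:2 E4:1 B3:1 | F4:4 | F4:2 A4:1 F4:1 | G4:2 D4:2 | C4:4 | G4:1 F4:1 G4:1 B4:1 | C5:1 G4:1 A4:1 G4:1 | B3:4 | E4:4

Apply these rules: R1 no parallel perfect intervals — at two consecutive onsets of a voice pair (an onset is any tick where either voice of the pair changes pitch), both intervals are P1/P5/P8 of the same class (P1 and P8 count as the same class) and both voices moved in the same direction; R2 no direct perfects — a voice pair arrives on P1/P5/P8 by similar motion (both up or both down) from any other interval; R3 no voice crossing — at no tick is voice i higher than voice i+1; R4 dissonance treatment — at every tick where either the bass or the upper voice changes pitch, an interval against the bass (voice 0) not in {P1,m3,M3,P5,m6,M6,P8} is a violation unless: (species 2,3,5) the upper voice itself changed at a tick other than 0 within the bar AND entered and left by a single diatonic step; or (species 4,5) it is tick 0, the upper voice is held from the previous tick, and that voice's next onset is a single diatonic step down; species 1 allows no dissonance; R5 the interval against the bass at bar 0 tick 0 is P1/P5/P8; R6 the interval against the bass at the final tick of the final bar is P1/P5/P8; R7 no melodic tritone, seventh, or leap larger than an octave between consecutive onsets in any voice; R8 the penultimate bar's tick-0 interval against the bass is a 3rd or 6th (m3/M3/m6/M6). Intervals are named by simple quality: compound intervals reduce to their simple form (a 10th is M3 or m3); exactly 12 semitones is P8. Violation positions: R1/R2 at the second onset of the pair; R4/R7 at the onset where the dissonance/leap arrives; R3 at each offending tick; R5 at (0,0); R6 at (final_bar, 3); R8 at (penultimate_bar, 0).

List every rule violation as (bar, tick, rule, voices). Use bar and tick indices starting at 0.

(1, 0, R7, (1,))
(2, 0, R2, (0, 1))
(4, 0, R4, (0, 1))
(4, 0, R7, (1,))
(9, 0, R1, (0, 1))
(10, 0, R7, (0,))
(11, 0, R2, (0, 1))

bar 0: v0=E3 v1=E4 downbeat P8
bar 1: v0=D3 v1=F3 downbeat m3
bar 2: v0=F3 v1=F4 downbeat P8
bar 3: v0=G3 v1=B3 downbeat M3
bar 4: v0=B3 v1=F4 downbeat TT
bar 5: v0=D4 v1=F4 downbeat m3
bar 6: v0=B3 v1=G4 downbeat m6
bar 7: v0=A3 v1=C4 downbeat m3
bar 8: v0=B3 v1=G4 downbeat m6
bar 9: v0=C4 v1=C5 downbeat P8
bar 10: v0=D3 v1=B3 downbeat M6
bar 11: v0=E3 v1=E4 downbeat P8
  -> R7 @ bar 1 tick 0 v(1,): B3->F3 leap 6st
  -> R2 @ bar 2 tick 0 v(0, 1): D3/F3 m3 -> F3/F4 P8 similar
  -> R4 @ bar 4 tick 0 v(0, 1): B3/F4 TT untreated
  -> R7 @ bar 4 tick 0 v(1,): B3->F4 leap 6st
  -> R1 @ bar 9 tick 0 v(0, 1): B3/B4 P8 -> C4/C5 P8 similar
  -> R7 @ bar 10 tick 0 v(0,): C4->D3 leap 10st
  -> R2 @ bar 11 tick 0 v(0, 1): D3/B3 M6 -> E3/E4 P8 similar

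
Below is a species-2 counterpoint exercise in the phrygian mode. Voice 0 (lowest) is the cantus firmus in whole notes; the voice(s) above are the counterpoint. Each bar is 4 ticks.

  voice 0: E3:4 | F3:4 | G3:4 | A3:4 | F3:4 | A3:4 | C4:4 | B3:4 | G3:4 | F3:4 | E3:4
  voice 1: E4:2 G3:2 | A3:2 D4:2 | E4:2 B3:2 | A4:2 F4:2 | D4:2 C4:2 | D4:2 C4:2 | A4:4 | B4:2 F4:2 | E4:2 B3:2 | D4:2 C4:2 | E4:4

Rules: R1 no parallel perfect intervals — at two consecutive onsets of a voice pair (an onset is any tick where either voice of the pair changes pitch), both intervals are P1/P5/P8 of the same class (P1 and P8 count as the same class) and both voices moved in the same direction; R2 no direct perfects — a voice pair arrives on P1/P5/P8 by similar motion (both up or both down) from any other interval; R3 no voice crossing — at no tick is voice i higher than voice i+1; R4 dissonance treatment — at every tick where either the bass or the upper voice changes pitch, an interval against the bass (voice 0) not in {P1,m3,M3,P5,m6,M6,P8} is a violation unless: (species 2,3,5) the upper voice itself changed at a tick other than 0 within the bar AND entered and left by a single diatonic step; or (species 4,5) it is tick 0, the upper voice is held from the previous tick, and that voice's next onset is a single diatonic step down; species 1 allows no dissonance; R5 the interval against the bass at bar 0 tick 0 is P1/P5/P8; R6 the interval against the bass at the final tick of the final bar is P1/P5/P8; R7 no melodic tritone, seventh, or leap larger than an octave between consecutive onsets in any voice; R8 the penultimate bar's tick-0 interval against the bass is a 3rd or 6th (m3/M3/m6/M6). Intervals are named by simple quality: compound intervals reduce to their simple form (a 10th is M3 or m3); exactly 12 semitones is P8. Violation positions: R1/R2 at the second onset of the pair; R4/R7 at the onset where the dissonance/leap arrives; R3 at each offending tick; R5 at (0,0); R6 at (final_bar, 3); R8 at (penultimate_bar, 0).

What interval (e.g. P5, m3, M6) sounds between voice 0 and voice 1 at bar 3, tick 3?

m6

voice 0=A3 voice 1=F4 -> m6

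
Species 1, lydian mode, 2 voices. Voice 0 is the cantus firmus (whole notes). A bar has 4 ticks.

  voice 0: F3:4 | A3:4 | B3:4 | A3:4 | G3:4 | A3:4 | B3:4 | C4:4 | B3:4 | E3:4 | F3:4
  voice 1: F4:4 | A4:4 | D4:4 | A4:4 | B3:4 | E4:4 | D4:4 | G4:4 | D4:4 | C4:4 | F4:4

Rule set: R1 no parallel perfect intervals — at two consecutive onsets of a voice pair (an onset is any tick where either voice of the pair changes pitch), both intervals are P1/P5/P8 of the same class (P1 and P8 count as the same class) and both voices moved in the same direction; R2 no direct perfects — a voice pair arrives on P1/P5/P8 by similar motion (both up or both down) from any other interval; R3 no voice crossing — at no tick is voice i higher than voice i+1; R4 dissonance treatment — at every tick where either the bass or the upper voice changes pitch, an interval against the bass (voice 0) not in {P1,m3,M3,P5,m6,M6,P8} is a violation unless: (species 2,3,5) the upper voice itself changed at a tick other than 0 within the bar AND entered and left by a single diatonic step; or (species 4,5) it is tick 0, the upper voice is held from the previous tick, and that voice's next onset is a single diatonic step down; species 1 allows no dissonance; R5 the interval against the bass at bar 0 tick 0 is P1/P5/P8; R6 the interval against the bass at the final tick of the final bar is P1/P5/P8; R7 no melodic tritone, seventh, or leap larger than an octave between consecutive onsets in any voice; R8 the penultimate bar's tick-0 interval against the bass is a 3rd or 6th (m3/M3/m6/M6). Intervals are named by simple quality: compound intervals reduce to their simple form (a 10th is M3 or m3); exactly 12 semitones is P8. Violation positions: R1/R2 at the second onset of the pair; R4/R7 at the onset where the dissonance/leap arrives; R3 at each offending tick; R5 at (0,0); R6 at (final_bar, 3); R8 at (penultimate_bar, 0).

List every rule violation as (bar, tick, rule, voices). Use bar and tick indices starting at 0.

bar 0: v0=F3 v1=F4 downbeat P8
bar 1: v0=A3 v1=A4 downbeat P8
bar 2: v0=B3 v1=D4 downbeat m3
bar 3: v0=A3 v1=A4 downbeat P8
bar 4: v0=G3 v1=B3 downbeat M3
bar 5: v0=A3 v1=E4 downbeat P5
bar 6: v0=B3 v1=D4 downbeat m3
bar 7: v0=C4 v1=G4 downbeat P5
bar 8: v0=B3 v1=D4 downbeat m3
bar 9: v0=E3 v1=C4 downbeat m6
bar 10: v0=F3 v1=F4 downbeat P8
  -> R1 @ bar 1 tick 0 v(0, 1): F3/F4 P8 -> A3/A4 P8 similar
  -> R7 @ bar 4 tick 0 v(1,): A4->B3 leap 10st
  -> R2 @ bar 5 tick 0 v(0, 1): G3/B3 M3 -> A3/E4 P5 similar
  -> R2 @ bar 7 tick 0 v(0, 1): B3/D4 m3 -> C4/G4 P5 similar
  -> R2 @ bar 10 tick 0 v(0, 1): E3/C4 m6 -> F3/F4 P8 similar

(1, 0, R1, (0, 1))
(4, 0, R7, (1,))
(5, 0, R2, (0, 1))
(7, 0, R2, (0, 1))
(10, 0, R2, (0, 1))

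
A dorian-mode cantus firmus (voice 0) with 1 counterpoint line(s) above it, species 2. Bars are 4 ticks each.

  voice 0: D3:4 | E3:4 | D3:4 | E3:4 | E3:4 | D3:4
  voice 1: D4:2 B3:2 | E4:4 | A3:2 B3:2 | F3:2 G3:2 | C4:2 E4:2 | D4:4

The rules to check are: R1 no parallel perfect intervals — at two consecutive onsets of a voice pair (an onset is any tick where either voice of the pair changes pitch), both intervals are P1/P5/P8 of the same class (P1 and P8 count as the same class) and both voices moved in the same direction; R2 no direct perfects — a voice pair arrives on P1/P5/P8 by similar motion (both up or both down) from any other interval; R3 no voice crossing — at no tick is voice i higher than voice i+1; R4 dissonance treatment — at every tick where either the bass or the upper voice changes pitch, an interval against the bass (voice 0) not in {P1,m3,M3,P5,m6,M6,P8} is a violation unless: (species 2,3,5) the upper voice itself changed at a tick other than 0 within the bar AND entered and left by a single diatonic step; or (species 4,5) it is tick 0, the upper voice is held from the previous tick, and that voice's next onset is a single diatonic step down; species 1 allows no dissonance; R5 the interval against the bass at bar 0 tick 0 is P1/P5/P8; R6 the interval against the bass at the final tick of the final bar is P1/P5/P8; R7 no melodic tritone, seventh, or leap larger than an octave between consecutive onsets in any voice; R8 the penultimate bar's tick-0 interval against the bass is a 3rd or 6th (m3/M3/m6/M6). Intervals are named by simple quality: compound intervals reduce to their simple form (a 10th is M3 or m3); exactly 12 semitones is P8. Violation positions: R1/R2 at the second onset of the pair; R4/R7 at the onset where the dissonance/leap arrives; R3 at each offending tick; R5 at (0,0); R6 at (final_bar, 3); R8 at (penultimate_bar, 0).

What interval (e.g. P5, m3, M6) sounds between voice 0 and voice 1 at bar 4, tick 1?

voice 0=E3 voice 1=C4 -> m6

m6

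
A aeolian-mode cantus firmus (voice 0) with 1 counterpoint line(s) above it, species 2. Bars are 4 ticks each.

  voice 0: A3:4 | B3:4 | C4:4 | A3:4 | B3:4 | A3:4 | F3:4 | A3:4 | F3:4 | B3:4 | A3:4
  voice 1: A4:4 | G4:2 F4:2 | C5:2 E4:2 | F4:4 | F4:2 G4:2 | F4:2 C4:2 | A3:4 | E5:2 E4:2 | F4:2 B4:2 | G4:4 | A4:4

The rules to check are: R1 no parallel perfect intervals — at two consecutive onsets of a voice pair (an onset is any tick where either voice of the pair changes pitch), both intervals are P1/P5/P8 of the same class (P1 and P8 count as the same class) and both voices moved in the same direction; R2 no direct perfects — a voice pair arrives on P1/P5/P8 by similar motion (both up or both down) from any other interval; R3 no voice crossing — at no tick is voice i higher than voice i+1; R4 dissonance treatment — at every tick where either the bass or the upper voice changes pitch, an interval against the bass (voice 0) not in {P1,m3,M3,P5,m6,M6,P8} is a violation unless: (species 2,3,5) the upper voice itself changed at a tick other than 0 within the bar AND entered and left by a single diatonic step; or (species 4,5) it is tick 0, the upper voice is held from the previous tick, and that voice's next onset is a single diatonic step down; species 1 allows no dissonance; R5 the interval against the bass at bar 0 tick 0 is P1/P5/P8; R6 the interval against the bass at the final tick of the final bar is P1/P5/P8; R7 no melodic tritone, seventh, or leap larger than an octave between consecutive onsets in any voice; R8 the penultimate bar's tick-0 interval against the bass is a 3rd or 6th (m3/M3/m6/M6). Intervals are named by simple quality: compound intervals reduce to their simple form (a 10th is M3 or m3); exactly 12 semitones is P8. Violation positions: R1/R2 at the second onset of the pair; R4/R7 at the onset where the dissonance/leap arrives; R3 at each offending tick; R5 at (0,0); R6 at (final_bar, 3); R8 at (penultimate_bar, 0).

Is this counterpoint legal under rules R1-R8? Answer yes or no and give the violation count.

No (8 violations)

bar 0: v0=A3 v1=A4 (P8)
bar 1: v0=B3 v1=G4 (m6)
bar 2: v0=C4 v1=C5 (P8)
bar 3: v0=A3 v1=F4 (m6)
bar 4: v0=B3 v1=F4 (TT)
bar 5: v0=A3 v1=F4 (m6)
bar 6: v0=F3 v1=A3 (M3)
bar 7: v0=A3 v1=E5 (P5)
bar 8: v0=F3 v1=F4 (P8)
bar 9: v0=B3 v1=G4 (m6)
bar 10: v0=A3 v1=A4 (P8)
  R4 @ bar1.2: B3/F4 TT untreated
  R2 @ bar2.0: B3/F4 TT -> C4/C5 P8 similar
  R4 @ bar4.0: B3/F4 TT untreated
  R2 @ bar7.0: F3/A3 M3 -> A3/E5 P5 similar
  R7 @ bar7.0: A3->E5 leap 19st
  R4 @ bar8.2: F3/B4 TT untreated
  R7 @ bar8.2: F4->B4 leap 6st
  R7 @ bar9.0: F3->B3 leap 6st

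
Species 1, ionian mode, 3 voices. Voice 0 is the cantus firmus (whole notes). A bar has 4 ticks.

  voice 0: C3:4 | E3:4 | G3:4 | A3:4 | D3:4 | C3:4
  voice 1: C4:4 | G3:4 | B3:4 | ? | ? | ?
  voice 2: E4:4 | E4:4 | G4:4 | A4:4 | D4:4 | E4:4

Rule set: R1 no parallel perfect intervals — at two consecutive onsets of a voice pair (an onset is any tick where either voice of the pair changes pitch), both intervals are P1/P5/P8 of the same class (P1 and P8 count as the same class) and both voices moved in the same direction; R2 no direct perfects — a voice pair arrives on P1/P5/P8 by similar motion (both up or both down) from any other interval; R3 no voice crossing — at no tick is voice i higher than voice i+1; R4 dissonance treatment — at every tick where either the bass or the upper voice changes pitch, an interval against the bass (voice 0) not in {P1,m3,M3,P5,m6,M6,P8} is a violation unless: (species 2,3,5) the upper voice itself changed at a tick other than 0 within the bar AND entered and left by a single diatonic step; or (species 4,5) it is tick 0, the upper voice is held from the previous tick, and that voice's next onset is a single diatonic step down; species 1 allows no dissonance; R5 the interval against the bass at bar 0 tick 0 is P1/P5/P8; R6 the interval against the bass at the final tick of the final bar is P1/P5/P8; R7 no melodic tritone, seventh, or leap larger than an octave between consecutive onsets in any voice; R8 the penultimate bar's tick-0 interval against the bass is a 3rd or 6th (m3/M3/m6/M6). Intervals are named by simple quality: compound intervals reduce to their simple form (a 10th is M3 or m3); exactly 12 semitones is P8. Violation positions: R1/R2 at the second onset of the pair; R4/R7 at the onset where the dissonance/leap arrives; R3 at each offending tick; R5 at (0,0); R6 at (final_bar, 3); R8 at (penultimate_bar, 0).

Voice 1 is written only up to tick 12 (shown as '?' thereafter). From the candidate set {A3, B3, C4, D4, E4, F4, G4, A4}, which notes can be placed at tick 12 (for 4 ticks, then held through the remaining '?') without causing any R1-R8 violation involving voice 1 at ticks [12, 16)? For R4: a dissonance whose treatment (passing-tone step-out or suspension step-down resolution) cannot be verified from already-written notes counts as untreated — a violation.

A3: legal
B3: violates R4
C4: legal
D4: violates R2,R4
E4: violates R2
F4: violates R7
G4: violates R4
A4: violates R2,R7

{A3, C4}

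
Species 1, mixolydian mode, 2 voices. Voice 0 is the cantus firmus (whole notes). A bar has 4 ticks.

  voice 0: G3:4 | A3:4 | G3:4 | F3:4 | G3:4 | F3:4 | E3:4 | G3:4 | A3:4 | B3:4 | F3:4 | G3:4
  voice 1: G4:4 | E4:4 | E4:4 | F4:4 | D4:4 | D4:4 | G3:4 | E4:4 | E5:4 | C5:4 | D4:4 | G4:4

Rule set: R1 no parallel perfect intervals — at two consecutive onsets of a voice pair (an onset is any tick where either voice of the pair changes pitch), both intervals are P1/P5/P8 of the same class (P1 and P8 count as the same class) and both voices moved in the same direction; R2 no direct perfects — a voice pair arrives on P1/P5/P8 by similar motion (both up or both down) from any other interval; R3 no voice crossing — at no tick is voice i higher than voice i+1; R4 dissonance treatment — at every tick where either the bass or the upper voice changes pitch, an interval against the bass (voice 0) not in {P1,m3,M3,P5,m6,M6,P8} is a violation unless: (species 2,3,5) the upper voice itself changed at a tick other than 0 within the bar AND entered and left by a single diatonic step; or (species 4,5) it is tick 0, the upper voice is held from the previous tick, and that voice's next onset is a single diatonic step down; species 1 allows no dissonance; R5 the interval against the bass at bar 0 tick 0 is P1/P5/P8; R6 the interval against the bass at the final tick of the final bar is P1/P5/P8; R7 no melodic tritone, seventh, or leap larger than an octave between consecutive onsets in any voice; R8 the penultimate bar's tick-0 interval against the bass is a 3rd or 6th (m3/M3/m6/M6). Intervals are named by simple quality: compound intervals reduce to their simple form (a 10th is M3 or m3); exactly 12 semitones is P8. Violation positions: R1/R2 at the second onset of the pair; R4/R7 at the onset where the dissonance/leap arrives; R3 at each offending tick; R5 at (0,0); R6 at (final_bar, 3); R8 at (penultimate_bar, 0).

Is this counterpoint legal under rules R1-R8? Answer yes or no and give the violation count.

bar 0: v0=G3 v1=G4 (P8)
bar 1: v0=A3 v1=E4 (P5)
bar 2: v0=G3 v1=E4 (M6)
bar 3: v0=F3 v1=F4 (P8)
bar 4: v0=G3 v1=D4 (P5)
bar 5: v0=F3 v1=D4 (M6)
bar 6: v0=E3 v1=G3 (m3)
bar 7: v0=G3 v1=E4 (M6)
bar 8: v0=A3 v1=E5 (P5)
bar 9: v0=B3 v1=C5 (m2)
bar 10: v0=F3 v1=D4 (M6)
bar 11: v0=G3 v1=G4 (P8)
  R2 @ bar8.0: G3/E4 M6 -> A3/E5 P5 similar
  R4 @ bar9.0: B3/C5 m2 untreated
  R7 @ bar10.0: B3->F3 leap 6st
  R7 @ bar10.0: C5->D4 leap 10st
  R2 @ bar11.0: F3/D4 M6 -> G3/G4 P8 similar

No (5 violations)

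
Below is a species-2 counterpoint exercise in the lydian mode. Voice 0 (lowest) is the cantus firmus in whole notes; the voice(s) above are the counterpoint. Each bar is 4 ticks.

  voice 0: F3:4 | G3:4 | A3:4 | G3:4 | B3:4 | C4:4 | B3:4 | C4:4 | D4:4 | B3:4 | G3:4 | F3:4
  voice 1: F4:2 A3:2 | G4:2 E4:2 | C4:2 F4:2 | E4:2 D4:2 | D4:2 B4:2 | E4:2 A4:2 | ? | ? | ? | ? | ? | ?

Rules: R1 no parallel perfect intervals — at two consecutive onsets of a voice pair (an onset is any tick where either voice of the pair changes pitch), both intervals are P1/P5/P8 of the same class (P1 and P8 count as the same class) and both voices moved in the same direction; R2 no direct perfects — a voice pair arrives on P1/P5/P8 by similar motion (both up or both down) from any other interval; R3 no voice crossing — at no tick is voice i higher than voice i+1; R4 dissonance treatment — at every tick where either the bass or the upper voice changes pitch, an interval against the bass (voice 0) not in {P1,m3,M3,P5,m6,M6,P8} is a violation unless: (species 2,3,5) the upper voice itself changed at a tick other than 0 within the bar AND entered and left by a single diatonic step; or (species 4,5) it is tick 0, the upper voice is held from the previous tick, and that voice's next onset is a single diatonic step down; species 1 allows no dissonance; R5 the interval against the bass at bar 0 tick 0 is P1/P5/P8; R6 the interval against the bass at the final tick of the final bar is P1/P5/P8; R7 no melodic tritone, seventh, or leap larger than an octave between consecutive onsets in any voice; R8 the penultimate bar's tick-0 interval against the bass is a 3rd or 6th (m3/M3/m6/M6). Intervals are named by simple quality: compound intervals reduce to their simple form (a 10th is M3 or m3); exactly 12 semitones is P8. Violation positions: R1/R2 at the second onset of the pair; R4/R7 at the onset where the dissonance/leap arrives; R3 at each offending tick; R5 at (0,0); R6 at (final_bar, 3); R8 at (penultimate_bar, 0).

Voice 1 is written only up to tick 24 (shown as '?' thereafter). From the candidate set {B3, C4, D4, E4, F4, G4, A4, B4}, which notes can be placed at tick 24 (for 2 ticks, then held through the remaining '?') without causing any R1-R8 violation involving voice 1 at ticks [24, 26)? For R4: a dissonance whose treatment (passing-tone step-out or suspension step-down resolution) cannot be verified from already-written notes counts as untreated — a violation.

B3: violates R2,R7
C4: violates R4
D4: legal
E4: violates R4
F4: violates R4
G4: legal
A4: violates R4
B4: legal

{B4, D4, G4}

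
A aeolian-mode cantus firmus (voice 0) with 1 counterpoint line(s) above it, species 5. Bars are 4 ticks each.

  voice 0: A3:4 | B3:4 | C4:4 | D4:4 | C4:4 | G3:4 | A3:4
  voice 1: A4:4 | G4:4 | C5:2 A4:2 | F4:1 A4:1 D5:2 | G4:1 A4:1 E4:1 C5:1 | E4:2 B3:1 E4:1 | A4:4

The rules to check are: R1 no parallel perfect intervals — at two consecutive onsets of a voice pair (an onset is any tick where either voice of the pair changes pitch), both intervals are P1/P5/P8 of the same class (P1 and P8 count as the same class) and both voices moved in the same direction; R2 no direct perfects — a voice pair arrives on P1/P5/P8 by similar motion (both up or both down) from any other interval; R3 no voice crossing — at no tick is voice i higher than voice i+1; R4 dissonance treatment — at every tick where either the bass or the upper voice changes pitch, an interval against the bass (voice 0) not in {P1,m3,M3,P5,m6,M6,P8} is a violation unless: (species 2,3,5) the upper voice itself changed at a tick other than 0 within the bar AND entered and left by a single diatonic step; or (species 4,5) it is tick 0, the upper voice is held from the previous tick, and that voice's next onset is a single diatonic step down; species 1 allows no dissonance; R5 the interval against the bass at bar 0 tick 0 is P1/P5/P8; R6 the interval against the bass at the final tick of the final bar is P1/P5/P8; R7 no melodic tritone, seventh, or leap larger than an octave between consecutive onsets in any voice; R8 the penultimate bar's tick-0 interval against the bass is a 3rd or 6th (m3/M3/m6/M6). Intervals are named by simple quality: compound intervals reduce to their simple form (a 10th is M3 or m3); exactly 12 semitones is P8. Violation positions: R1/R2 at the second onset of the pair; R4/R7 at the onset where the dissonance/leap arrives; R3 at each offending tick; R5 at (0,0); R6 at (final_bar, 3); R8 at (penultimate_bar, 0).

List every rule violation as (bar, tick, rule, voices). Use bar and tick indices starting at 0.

bar 0: v0=A3 v1=A4 downbeat P8
bar 1: v0=B3 v1=G4 downbeat m6
bar 2: v0=C4 v1=C5 downbeat P8
bar 3: v0=D4 v1=F4 downbeat m3
bar 4: v0=C4 v1=G4 downbeat P5
bar 5: v0=G3 v1=E4 downbeat M6
bar 6: v0=A3 v1=A4 downbeat P8
  -> R2 @ bar 2 tick 0 v(0, 1): B3/G4 m6 -> C4/C5 P8 similar
  -> R2 @ bar 4 tick 0 v(0, 1): D4/D5 P8 -> C4/G4 P5 similar
  -> R2 @ bar 6 tick 0 v(0, 1): G3/E4 M6 -> A3/A4 P8 similar

(2, 0, R2, (0, 1))
(4, 0, R2, (0, 1))
(6, 0, R2, (0, 1))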